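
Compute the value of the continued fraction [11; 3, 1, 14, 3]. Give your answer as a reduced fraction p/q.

Work from the innermost term outward:
Start with 3.
14 + 1/(3/1) = 14 + 1/3 = 43/3
1 + 1/(43/3) = 1 + 3/43 = 46/43
3 + 1/(46/43) = 3 + 43/46 = 181/46
11 + 1/(181/46) = 11 + 46/181 = 2037/181

2037/181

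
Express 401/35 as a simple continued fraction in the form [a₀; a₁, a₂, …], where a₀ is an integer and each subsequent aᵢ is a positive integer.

⌊401/35⌋ = 11, remainder 16
⌊35/16⌋ = 2, remainder 3
⌊16/3⌋ = 5, remainder 1
⌊3/1⌋ = 3, remainder 0

[11; 2, 5, 3]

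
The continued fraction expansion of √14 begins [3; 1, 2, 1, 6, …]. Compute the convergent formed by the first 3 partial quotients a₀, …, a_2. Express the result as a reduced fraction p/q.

Start with 2.
1 + 1/(2/1) = 1 + 1/2 = 3/2
3 + 1/(3/2) = 3 + 2/3 = 11/3

11/3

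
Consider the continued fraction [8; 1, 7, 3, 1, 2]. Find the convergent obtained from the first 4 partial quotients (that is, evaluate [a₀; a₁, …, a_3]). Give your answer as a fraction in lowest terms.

Start with 3.
7 + 1/(3/1) = 7 + 1/3 = 22/3
1 + 1/(22/3) = 1 + 3/22 = 25/22
8 + 1/(25/22) = 8 + 22/25 = 222/25

222/25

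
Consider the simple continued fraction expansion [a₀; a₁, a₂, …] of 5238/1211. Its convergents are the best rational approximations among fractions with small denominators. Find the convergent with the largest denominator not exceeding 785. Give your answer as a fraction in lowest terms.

2167/501

List convergents until the denominator exceeds the bound:
a_0 = 4: 4/1  (≤ bound)
a_1 = 3: 13/3  (≤ bound)
a_2 = 13: 173/40  (≤ bound)
a_3 = 1: 186/43  (≤ bound)
a_4 = 1: 359/83  (≤ bound)
a_5 = 2: 904/209  (≤ bound)
a_6 = 2: 2167/501  (≤ bound)
a_7 = 2: 5238/1211  (> 785, stop)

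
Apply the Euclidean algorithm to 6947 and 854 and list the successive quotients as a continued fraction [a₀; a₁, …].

[8; 7, 2, 2, 1, 7, 2]

Run the Euclidean algorithm, recording each quotient:
6947 ÷ 854 → quotient 8, remainder 115
854 ÷ 115 → quotient 7, remainder 49
115 ÷ 49 → quotient 2, remainder 17
49 ÷ 17 → quotient 2, remainder 15
17 ÷ 15 → quotient 1, remainder 2
15 ÷ 2 → quotient 7, remainder 1
2 ÷ 1 → quotient 2, remainder 0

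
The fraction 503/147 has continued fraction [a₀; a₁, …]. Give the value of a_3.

1

503 = 3·147 + 62, so a_0 = 3
147 = 2·62 + 23, so a_1 = 2
62 = 2·23 + 16, so a_2 = 2
23 = 1·16 + 7, so a_3 = 1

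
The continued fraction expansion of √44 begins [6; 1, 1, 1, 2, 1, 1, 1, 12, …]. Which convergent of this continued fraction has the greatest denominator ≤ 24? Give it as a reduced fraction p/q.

126/19

a_0 = 6: 6/1  (≤ bound)
a_1 = 1: 7/1  (≤ bound)
a_2 = 1: 13/2  (≤ bound)
a_3 = 1: 20/3  (≤ bound)
a_4 = 2: 53/8  (≤ bound)
a_5 = 1: 73/11  (≤ bound)
a_6 = 1: 126/19  (≤ bound)
a_7 = 1: 199/30  (> 24, stop)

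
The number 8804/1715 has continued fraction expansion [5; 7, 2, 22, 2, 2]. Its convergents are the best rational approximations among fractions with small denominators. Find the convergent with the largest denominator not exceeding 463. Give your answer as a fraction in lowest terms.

1730/337

a_0 = 5: 5/1  (≤ bound)
a_1 = 7: 36/7  (≤ bound)
a_2 = 2: 77/15  (≤ bound)
a_3 = 22: 1730/337  (≤ bound)
a_4 = 2: 3537/689  (> 463, stop)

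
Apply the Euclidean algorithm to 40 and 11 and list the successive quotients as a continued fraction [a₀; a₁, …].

[3; 1, 1, 1, 3]

40 = 3·11 + 7, so a_0 = 3
11 = 1·7 + 4, so a_1 = 1
7 = 1·4 + 3, so a_2 = 1
4 = 1·3 + 1, so a_3 = 1
3 = 3·1 + 0, so a_4 = 3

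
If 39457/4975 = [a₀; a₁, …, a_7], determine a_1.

1

Apply division with remainder until the remainder is 0:
39457 = 7·4975 + 4632, so a_0 = 7
4975 = 1·4632 + 343, so a_1 = 1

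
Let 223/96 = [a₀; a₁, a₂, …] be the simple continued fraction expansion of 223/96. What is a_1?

3

Repeatedly divide and take the remainder:
223 ÷ 96 → quotient 2, remainder 31
96 ÷ 31 → quotient 3, remainder 3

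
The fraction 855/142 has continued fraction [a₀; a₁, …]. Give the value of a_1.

⌊855/142⌋ = 6, remainder 3
⌊142/3⌋ = 47, remainder 1

47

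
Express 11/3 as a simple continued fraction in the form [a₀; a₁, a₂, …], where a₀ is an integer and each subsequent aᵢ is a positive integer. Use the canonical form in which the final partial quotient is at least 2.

[3; 1, 2]

11 = 3·3 + 2, so a_0 = 3
3 = 1·2 + 1, so a_1 = 1
2 = 2·1 + 0, so a_2 = 2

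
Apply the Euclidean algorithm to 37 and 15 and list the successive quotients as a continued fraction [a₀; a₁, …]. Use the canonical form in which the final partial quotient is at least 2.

⌊37/15⌋ = 2, remainder 7
⌊15/7⌋ = 2, remainder 1
⌊7/1⌋ = 7, remainder 0

[2; 2, 7]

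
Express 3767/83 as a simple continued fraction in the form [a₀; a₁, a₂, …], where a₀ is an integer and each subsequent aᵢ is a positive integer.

[45; 2, 1, 1, 2, 6]

Apply division with remainder until the remainder is 0:
3767 = 45·83 + 32, so a_0 = 45
83 = 2·32 + 19, so a_1 = 2
32 = 1·19 + 13, so a_2 = 1
19 = 1·13 + 6, so a_3 = 1
13 = 2·6 + 1, so a_4 = 2
6 = 6·1 + 0, so a_5 = 6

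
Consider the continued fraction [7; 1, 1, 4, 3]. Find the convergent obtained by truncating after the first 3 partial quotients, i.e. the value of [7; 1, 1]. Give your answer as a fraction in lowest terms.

15/2

Use the convergent recurrence hₖ = aₖ·hₖ₋₁ + hₖ₋₂ (and likewise for the denominators kₖ):
a_0 = 7: 7/1
a_1 = 1: 8/1
a_2 = 1: 15/2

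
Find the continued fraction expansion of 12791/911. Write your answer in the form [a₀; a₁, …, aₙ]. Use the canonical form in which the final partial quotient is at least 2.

12791 = 14·911 + 37, so a_0 = 14
911 = 24·37 + 23, so a_1 = 24
37 = 1·23 + 14, so a_2 = 1
23 = 1·14 + 9, so a_3 = 1
14 = 1·9 + 5, so a_4 = 1
9 = 1·5 + 4, so a_5 = 1
5 = 1·4 + 1, so a_6 = 1
4 = 4·1 + 0, so a_7 = 4

[14; 24, 1, 1, 1, 1, 1, 4]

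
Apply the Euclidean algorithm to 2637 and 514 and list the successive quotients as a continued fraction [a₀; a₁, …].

Repeatedly divide and take the remainder:
2637 ÷ 514 → quotient 5, remainder 67
514 ÷ 67 → quotient 7, remainder 45
67 ÷ 45 → quotient 1, remainder 22
45 ÷ 22 → quotient 2, remainder 1
22 ÷ 1 → quotient 22, remainder 0

[5; 7, 1, 2, 22]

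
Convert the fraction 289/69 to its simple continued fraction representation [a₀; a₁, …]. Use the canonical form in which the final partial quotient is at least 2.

[4; 5, 3, 4]

Repeatedly divide and take the remainder:
⌊289/69⌋ = 4, remainder 13
⌊69/13⌋ = 5, remainder 4
⌊13/4⌋ = 3, remainder 1
⌊4/1⌋ = 4, remainder 0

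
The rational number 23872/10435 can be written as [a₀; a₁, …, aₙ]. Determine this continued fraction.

[2; 3, 2, 9, 1, 12, 11]

23872 = 2·10435 + 3002, so a_0 = 2
10435 = 3·3002 + 1429, so a_1 = 3
3002 = 2·1429 + 144, so a_2 = 2
1429 = 9·144 + 133, so a_3 = 9
144 = 1·133 + 11, so a_4 = 1
133 = 12·11 + 1, so a_5 = 12
11 = 11·1 + 0, so a_6 = 11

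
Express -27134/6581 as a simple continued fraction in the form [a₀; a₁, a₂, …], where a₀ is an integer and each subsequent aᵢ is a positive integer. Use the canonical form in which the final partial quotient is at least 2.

⌊-27134/6581⌋ = -5, remainder 5771
⌊6581/5771⌋ = 1, remainder 810
⌊5771/810⌋ = 7, remainder 101
⌊810/101⌋ = 8, remainder 2
⌊101/2⌋ = 50, remainder 1
⌊2/1⌋ = 2, remainder 0

[-5; 1, 7, 8, 50, 2]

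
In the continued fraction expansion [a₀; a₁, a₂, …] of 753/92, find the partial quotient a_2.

⌊753/92⌋ = 8, remainder 17
⌊92/17⌋ = 5, remainder 7
⌊17/7⌋ = 2, remainder 3

2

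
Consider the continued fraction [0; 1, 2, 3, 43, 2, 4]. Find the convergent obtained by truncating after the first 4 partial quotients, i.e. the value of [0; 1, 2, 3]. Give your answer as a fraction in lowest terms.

7/10

Starting at the tail and folding back:
Start with 3.
2 + 1/(3/1) = 2 + 1/3 = 7/3
1 + 1/(7/3) = 1 + 3/7 = 10/7
0 + 1/(10/7) = 0 + 7/10 = 7/10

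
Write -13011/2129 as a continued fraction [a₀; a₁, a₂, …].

-13011 = -7·2129 + 1892, so a_0 = -7
2129 = 1·1892 + 237, so a_1 = 1
1892 = 7·237 + 233, so a_2 = 7
237 = 1·233 + 4, so a_3 = 1
233 = 58·4 + 1, so a_4 = 58
4 = 4·1 + 0, so a_5 = 4

[-7; 1, 7, 1, 58, 4]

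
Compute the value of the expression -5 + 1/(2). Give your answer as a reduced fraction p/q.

Compute successive convergents:
a_0 = -5: -5/1
a_1 = 2: -9/2

-9/2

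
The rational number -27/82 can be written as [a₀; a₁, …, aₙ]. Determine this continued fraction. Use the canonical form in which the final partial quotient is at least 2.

-27 = -1·82 + 55, so a_0 = -1
82 = 1·55 + 27, so a_1 = 1
55 = 2·27 + 1, so a_2 = 2
27 = 27·1 + 0, so a_3 = 27

[-1; 1, 2, 27]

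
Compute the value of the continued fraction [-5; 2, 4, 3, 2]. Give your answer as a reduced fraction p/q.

Use the convergent recurrence hₖ = aₖ·hₖ₋₁ + hₖ₋₂ (and likewise for the denominators kₖ):
a_0 = -5: -5/1
a_1 = 2: -9/2
a_2 = 4: -41/9
a_3 = 3: -132/29
a_4 = 2: -305/67

-305/67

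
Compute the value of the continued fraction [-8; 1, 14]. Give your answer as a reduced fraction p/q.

-106/15

a_0 = -8: -8/1
a_1 = 1: -7/1
a_2 = 14: -106/15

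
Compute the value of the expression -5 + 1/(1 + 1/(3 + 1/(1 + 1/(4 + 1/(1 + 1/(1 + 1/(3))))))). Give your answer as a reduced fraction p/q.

-791/188

Start with 3.
1 + 1/(3/1) = 1 + 1/3 = 4/3
1 + 1/(4/3) = 1 + 3/4 = 7/4
4 + 1/(7/4) = 4 + 4/7 = 32/7
1 + 1/(32/7) = 1 + 7/32 = 39/32
3 + 1/(39/32) = 3 + 32/39 = 149/39
1 + 1/(149/39) = 1 + 39/149 = 188/149
-5 + 1/(188/149) = -5 + 149/188 = -791/188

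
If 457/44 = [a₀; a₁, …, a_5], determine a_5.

3

457 ÷ 44 → quotient 10, remainder 17
44 ÷ 17 → quotient 2, remainder 10
17 ÷ 10 → quotient 1, remainder 7
10 ÷ 7 → quotient 1, remainder 3
7 ÷ 3 → quotient 2, remainder 1
3 ÷ 1 → quotient 3, remainder 0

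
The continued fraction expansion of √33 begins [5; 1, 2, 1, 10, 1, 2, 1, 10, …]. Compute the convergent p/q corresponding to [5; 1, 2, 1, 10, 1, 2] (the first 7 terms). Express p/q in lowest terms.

Use the convergent recurrence hₖ = aₖ·hₖ₋₁ + hₖ₋₂ (and likewise for the denominators kₖ):
a_0 = 5: 5/1
a_1 = 1: 6/1
a_2 = 2: 17/3
a_3 = 1: 23/4
a_4 = 10: 247/43
a_5 = 1: 270/47
a_6 = 2: 787/137

787/137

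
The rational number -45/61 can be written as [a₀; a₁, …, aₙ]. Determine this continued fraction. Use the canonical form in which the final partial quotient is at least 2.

Run the Euclidean algorithm, recording each quotient:
-45 ÷ 61 → quotient -1, remainder 16
61 ÷ 16 → quotient 3, remainder 13
16 ÷ 13 → quotient 1, remainder 3
13 ÷ 3 → quotient 4, remainder 1
3 ÷ 1 → quotient 3, remainder 0

[-1; 3, 1, 4, 3]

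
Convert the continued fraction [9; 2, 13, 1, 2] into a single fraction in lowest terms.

Collapse the nested fraction from the inside out:
Start with 2.
1 + 1/(2/1) = 1 + 1/2 = 3/2
13 + 1/(3/2) = 13 + 2/3 = 41/3
2 + 1/(41/3) = 2 + 3/41 = 85/41
9 + 1/(85/41) = 9 + 41/85 = 806/85

806/85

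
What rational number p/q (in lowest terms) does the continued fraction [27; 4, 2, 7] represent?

Build up convergents one term at a time:
a_0 = 27: 27/1
a_1 = 4: 109/4
a_2 = 2: 245/9
a_3 = 7: 1824/67

1824/67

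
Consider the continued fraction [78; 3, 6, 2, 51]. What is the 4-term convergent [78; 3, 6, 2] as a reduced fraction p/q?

3211/41

a_0 = 78: 78/1
a_1 = 3: 235/3
a_2 = 6: 1488/19
a_3 = 2: 3211/41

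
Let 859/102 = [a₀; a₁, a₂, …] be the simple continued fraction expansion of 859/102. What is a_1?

2

Repeatedly divide and take the remainder:
859 ÷ 102 → quotient 8, remainder 43
102 ÷ 43 → quotient 2, remainder 16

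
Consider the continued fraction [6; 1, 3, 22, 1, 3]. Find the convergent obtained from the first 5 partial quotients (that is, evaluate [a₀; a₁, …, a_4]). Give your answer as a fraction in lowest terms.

628/93

a_0 = 6: 6/1
a_1 = 1: 7/1
a_2 = 3: 27/4
a_3 = 22: 601/89
a_4 = 1: 628/93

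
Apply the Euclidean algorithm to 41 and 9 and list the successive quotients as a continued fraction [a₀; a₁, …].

[4; 1, 1, 4]

41 ÷ 9 → quotient 4, remainder 5
9 ÷ 5 → quotient 1, remainder 4
5 ÷ 4 → quotient 1, remainder 1
4 ÷ 1 → quotient 4, remainder 0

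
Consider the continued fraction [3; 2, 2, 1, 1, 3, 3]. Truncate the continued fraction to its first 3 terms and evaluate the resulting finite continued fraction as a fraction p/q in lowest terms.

17/5

Start with 2.
2 + 1/(2/1) = 2 + 1/2 = 5/2
3 + 1/(5/2) = 3 + 2/5 = 17/5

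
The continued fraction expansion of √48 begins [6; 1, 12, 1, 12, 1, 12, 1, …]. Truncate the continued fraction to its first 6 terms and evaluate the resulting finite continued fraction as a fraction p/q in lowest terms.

1351/195

a_0 = 6: 6/1
a_1 = 1: 7/1
a_2 = 12: 90/13
a_3 = 1: 97/14
a_4 = 12: 1254/181
a_5 = 1: 1351/195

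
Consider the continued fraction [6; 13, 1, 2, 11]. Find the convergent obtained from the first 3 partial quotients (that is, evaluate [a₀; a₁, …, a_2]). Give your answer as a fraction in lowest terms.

85/14

Start with 1.
13 + 1/(1/1) = 13 + 1/1 = 14/1
6 + 1/(14/1) = 6 + 1/14 = 85/14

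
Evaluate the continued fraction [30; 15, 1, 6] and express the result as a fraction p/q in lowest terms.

3337/111

Collapse the nested fraction from the inside out:
Start with 6.
1 + 1/(6/1) = 1 + 1/6 = 7/6
15 + 1/(7/6) = 15 + 6/7 = 111/7
30 + 1/(111/7) = 30 + 7/111 = 3337/111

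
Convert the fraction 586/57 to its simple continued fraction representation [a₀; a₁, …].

[10; 3, 1, 1, 3, 2]

Repeatedly divide and take the remainder:
586 ÷ 57 → quotient 10, remainder 16
57 ÷ 16 → quotient 3, remainder 9
16 ÷ 9 → quotient 1, remainder 7
9 ÷ 7 → quotient 1, remainder 2
7 ÷ 2 → quotient 3, remainder 1
2 ÷ 1 → quotient 2, remainder 0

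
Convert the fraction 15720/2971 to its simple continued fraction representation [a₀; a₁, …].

[5; 3, 2, 3, 3, 18, 2]

15720 ÷ 2971 → quotient 5, remainder 865
2971 ÷ 865 → quotient 3, remainder 376
865 ÷ 376 → quotient 2, remainder 113
376 ÷ 113 → quotient 3, remainder 37
113 ÷ 37 → quotient 3, remainder 2
37 ÷ 2 → quotient 18, remainder 1
2 ÷ 1 → quotient 2, remainder 0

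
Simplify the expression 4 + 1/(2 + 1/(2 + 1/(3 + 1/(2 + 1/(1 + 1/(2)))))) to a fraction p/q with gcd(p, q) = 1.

666/151

Start with 2.
1 + 1/(2/1) = 1 + 1/2 = 3/2
2 + 1/(3/2) = 2 + 2/3 = 8/3
3 + 1/(8/3) = 3 + 3/8 = 27/8
2 + 1/(27/8) = 2 + 8/27 = 62/27
2 + 1/(62/27) = 2 + 27/62 = 151/62
4 + 1/(151/62) = 4 + 62/151 = 666/151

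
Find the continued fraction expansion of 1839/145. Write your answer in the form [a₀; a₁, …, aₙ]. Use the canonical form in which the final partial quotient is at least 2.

[12; 1, 2, 6, 1, 1, 3]

1839 ÷ 145 → quotient 12, remainder 99
145 ÷ 99 → quotient 1, remainder 46
99 ÷ 46 → quotient 2, remainder 7
46 ÷ 7 → quotient 6, remainder 4
7 ÷ 4 → quotient 1, remainder 3
4 ÷ 3 → quotient 1, remainder 1
3 ÷ 1 → quotient 3, remainder 0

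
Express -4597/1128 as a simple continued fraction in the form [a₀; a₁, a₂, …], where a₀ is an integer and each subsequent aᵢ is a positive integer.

Repeatedly divide and take the remainder:
-4597 ÷ 1128 → quotient -5, remainder 1043
1128 ÷ 1043 → quotient 1, remainder 85
1043 ÷ 85 → quotient 12, remainder 23
85 ÷ 23 → quotient 3, remainder 16
23 ÷ 16 → quotient 1, remainder 7
16 ÷ 7 → quotient 2, remainder 2
7 ÷ 2 → quotient 3, remainder 1
2 ÷ 1 → quotient 2, remainder 0

[-5; 1, 12, 3, 1, 2, 3, 2]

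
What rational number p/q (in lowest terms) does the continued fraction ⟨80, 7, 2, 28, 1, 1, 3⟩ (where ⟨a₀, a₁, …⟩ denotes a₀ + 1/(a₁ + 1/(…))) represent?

Compute successive convergents:
a_0 = 80: 80/1
a_1 = 7: 561/7
a_2 = 2: 1202/15
a_3 = 28: 34217/427
a_4 = 1: 35419/442
a_5 = 1: 69636/869
a_6 = 3: 244327/3049

244327/3049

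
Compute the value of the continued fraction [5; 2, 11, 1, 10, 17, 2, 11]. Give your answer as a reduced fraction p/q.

Start with 11.
2 + 1/(11/1) = 2 + 1/11 = 23/11
17 + 1/(23/11) = 17 + 11/23 = 402/23
10 + 1/(402/23) = 10 + 23/402 = 4043/402
1 + 1/(4043/402) = 1 + 402/4043 = 4445/4043
11 + 1/(4445/4043) = 11 + 4043/4445 = 52938/4445
2 + 1/(52938/4445) = 2 + 4445/52938 = 110321/52938
5 + 1/(110321/52938) = 5 + 52938/110321 = 604543/110321

604543/110321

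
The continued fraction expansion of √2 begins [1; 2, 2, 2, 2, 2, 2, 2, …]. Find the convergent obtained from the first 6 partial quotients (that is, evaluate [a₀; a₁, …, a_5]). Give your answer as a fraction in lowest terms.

Collapse the nested fraction from the inside out:
Start with 2.
2 + 1/(2/1) = 2 + 1/2 = 5/2
2 + 1/(5/2) = 2 + 2/5 = 12/5
2 + 1/(12/5) = 2 + 5/12 = 29/12
2 + 1/(29/12) = 2 + 12/29 = 70/29
1 + 1/(70/29) = 1 + 29/70 = 99/70

99/70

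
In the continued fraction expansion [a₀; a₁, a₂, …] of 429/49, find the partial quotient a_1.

Apply division with remainder until the remainder is 0:
429 = 8·49 + 37, so a_0 = 8
49 = 1·37 + 12, so a_1 = 1

1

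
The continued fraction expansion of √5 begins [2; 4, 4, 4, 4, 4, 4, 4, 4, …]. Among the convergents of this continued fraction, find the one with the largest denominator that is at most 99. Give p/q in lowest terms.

161/72

a_0 = 2: 2/1  (≤ bound)
a_1 = 4: 9/4  (≤ bound)
a_2 = 4: 38/17  (≤ bound)
a_3 = 4: 161/72  (≤ bound)
a_4 = 4: 682/305  (> 99, stop)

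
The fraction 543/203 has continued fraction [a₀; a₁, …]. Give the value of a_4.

Repeatedly divide and take the remainder:
⌊543/203⌋ = 2, remainder 137
⌊203/137⌋ = 1, remainder 66
⌊137/66⌋ = 2, remainder 5
⌊66/5⌋ = 13, remainder 1
⌊5/1⌋ = 5, remainder 0

5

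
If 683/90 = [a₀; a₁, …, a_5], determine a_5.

5

683 ÷ 90 → quotient 7, remainder 53
90 ÷ 53 → quotient 1, remainder 37
53 ÷ 37 → quotient 1, remainder 16
37 ÷ 16 → quotient 2, remainder 5
16 ÷ 5 → quotient 3, remainder 1
5 ÷ 1 → quotient 5, remainder 0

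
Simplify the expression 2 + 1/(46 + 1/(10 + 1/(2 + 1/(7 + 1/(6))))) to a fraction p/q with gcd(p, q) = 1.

Build up convergents one term at a time:
a_0 = 2: 2/1
a_1 = 46: 93/46
a_2 = 10: 932/461
a_3 = 2: 1957/968
a_4 = 7: 14631/7237
a_5 = 6: 89743/44390

89743/44390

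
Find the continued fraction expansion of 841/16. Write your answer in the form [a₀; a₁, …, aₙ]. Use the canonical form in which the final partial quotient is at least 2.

841 = 52·16 + 9, so a_0 = 52
16 = 1·9 + 7, so a_1 = 1
9 = 1·7 + 2, so a_2 = 1
7 = 3·2 + 1, so a_3 = 3
2 = 2·1 + 0, so a_4 = 2

[52; 1, 1, 3, 2]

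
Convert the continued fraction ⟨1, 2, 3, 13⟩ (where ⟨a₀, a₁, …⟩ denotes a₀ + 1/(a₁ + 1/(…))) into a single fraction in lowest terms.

Use the convergent recurrence hₖ = aₖ·hₖ₋₁ + hₖ₋₂ (and likewise for the denominators kₖ):
a_0 = 1: 1/1
a_1 = 2: 3/2
a_2 = 3: 10/7
a_3 = 13: 133/93

133/93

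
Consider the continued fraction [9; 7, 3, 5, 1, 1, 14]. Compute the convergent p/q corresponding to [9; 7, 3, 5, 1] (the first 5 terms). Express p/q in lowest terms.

Starting at the tail and folding back:
Start with 1.
5 + 1/(1/1) = 5 + 1/1 = 6/1
3 + 1/(6/1) = 3 + 1/6 = 19/6
7 + 1/(19/6) = 7 + 6/19 = 139/19
9 + 1/(139/19) = 9 + 19/139 = 1270/139

1270/139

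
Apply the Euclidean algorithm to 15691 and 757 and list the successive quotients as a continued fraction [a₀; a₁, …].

[20; 1, 2, 1, 2, 13, 2, 2]

15691 ÷ 757 → quotient 20, remainder 551
757 ÷ 551 → quotient 1, remainder 206
551 ÷ 206 → quotient 2, remainder 139
206 ÷ 139 → quotient 1, remainder 67
139 ÷ 67 → quotient 2, remainder 5
67 ÷ 5 → quotient 13, remainder 2
5 ÷ 2 → quotient 2, remainder 1
2 ÷ 1 → quotient 2, remainder 0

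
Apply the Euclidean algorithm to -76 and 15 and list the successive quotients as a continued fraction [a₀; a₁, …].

[-6; 1, 14]

Repeatedly divide and take the remainder:
-76 = -6·15 + 14, so a_0 = -6
15 = 1·14 + 1, so a_1 = 1
14 = 14·1 + 0, so a_2 = 14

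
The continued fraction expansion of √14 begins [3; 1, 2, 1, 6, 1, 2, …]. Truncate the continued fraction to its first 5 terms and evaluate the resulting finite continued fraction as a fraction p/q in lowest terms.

Start with 6.
1 + 1/(6/1) = 1 + 1/6 = 7/6
2 + 1/(7/6) = 2 + 6/7 = 20/7
1 + 1/(20/7) = 1 + 7/20 = 27/20
3 + 1/(27/20) = 3 + 20/27 = 101/27

101/27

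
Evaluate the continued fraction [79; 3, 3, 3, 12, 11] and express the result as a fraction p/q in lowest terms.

356784/4499

Build up convergents one term at a time:
a_0 = 79: 79/1
a_1 = 3: 238/3
a_2 = 3: 793/10
a_3 = 3: 2617/33
a_4 = 12: 32197/406
a_5 = 11: 356784/4499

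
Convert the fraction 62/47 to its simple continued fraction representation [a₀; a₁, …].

[1; 3, 7, 2]

62 = 1·47 + 15, so a_0 = 1
47 = 3·15 + 2, so a_1 = 3
15 = 7·2 + 1, so a_2 = 7
2 = 2·1 + 0, so a_3 = 2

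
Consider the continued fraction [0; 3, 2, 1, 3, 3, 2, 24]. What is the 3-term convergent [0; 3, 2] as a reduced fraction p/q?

2/7

a_0 = 0: 0/1
a_1 = 3: 1/3
a_2 = 2: 2/7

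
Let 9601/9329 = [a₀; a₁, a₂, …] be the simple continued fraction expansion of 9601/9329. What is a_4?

1

9601 = 1·9329 + 272, so a_0 = 1
9329 = 34·272 + 81, so a_1 = 34
272 = 3·81 + 29, so a_2 = 3
81 = 2·29 + 23, so a_3 = 2
29 = 1·23 + 6, so a_4 = 1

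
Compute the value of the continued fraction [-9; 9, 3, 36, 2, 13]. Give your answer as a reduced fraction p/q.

-247425/27823

Starting at the tail and folding back:
Start with 13.
2 + 1/(13/1) = 2 + 1/13 = 27/13
36 + 1/(27/13) = 36 + 13/27 = 985/27
3 + 1/(985/27) = 3 + 27/985 = 2982/985
9 + 1/(2982/985) = 9 + 985/2982 = 27823/2982
-9 + 1/(27823/2982) = -9 + 2982/27823 = -247425/27823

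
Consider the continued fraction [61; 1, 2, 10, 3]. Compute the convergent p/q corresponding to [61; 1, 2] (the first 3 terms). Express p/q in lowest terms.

Start with 2.
1 + 1/(2/1) = 1 + 1/2 = 3/2
61 + 1/(3/2) = 61 + 2/3 = 185/3

185/3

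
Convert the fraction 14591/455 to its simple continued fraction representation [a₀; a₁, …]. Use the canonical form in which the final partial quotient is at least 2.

14591 ÷ 455 → quotient 32, remainder 31
455 ÷ 31 → quotient 14, remainder 21
31 ÷ 21 → quotient 1, remainder 10
21 ÷ 10 → quotient 2, remainder 1
10 ÷ 1 → quotient 10, remainder 0

[32; 14, 1, 2, 10]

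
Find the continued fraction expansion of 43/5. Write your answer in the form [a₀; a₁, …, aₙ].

[8; 1, 1, 2]

43 ÷ 5 → quotient 8, remainder 3
5 ÷ 3 → quotient 1, remainder 2
3 ÷ 2 → quotient 1, remainder 1
2 ÷ 1 → quotient 2, remainder 0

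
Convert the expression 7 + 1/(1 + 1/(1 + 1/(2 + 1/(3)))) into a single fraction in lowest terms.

a_0 = 7: 7/1
a_1 = 1: 8/1
a_2 = 1: 15/2
a_3 = 2: 38/5
a_4 = 3: 129/17

129/17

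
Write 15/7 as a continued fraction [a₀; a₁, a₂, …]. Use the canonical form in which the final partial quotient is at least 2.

15 = 2·7 + 1, so a_0 = 2
7 = 7·1 + 0, so a_1 = 7

[2; 7]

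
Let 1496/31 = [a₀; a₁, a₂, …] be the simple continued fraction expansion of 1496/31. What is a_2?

1496 = 48·31 + 8, so a_0 = 48
31 = 3·8 + 7, so a_1 = 3
8 = 1·7 + 1, so a_2 = 1

1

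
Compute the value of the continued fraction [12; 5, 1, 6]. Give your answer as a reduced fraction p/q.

499/41

Start with 6.
1 + 1/(6/1) = 1 + 1/6 = 7/6
5 + 1/(7/6) = 5 + 6/7 = 41/7
12 + 1/(41/7) = 12 + 7/41 = 499/41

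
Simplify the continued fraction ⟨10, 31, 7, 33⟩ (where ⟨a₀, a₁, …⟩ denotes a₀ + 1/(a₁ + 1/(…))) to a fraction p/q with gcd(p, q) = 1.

72482/7225

Build up convergents one term at a time:
a_0 = 10: 10/1
a_1 = 31: 311/31
a_2 = 7: 2187/218
a_3 = 33: 72482/7225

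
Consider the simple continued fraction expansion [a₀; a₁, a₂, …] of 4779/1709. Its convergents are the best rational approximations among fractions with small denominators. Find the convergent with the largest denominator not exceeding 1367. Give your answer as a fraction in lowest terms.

List convergents until the denominator exceeds the bound:
a_0 = 2: 2/1  (≤ bound)
a_1 = 1: 3/1  (≤ bound)
a_2 = 3: 11/4  (≤ bound)
a_3 = 1: 14/5  (≤ bound)
a_4 = 10: 151/54  (≤ bound)
a_5 = 4: 618/221  (≤ bound)
a_6 = 2: 1387/496  (≤ bound)
a_7 = 3: 4779/1709  (> 1367, stop)

1387/496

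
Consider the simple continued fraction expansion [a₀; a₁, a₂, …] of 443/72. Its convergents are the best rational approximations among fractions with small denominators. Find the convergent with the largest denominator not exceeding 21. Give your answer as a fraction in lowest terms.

80/13

List convergents until the denominator exceeds the bound:
a_0 = 6: 6/1  (≤ bound)
a_1 = 6: 37/6  (≤ bound)
a_2 = 1: 43/7  (≤ bound)
a_3 = 1: 80/13  (≤ bound)
a_4 = 5: 443/72  (> 21, stop)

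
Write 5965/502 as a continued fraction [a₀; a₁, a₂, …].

[11; 1, 7, 1, 1, 29]

5965 ÷ 502 → quotient 11, remainder 443
502 ÷ 443 → quotient 1, remainder 59
443 ÷ 59 → quotient 7, remainder 30
59 ÷ 30 → quotient 1, remainder 29
30 ÷ 29 → quotient 1, remainder 1
29 ÷ 1 → quotient 29, remainder 0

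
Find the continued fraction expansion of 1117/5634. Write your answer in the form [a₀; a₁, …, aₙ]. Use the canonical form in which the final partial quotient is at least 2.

[0; 5, 22, 1, 3, 1, 9]

⌊1117/5634⌋ = 0, remainder 1117
⌊5634/1117⌋ = 5, remainder 49
⌊1117/49⌋ = 22, remainder 39
⌊49/39⌋ = 1, remainder 10
⌊39/10⌋ = 3, remainder 9
⌊10/9⌋ = 1, remainder 1
⌊9/1⌋ = 9, remainder 0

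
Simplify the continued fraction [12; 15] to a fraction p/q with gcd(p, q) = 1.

Collapse the nested fraction from the inside out:
Start with 15.
12 + 1/(15/1) = 12 + 1/15 = 181/15

181/15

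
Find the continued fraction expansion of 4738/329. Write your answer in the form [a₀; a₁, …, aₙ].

[14; 2, 2, 32, 2]

⌊4738/329⌋ = 14, remainder 132
⌊329/132⌋ = 2, remainder 65
⌊132/65⌋ = 2, remainder 2
⌊65/2⌋ = 32, remainder 1
⌊2/1⌋ = 2, remainder 0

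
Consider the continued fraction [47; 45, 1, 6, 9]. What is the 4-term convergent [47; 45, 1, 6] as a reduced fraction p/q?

a_0 = 47: 47/1
a_1 = 45: 2116/45
a_2 = 1: 2163/46
a_3 = 6: 15094/321

15094/321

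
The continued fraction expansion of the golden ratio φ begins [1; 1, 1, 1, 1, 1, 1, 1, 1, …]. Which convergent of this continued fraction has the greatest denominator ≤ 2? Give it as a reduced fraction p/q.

3/2

List convergents until the denominator exceeds the bound:
a_0 = 1: 1/1  (≤ bound)
a_1 = 1: 2/1  (≤ bound)
a_2 = 1: 3/2  (≤ bound)
a_3 = 1: 5/3  (> 2, stop)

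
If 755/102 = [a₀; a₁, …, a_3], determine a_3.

20

Run the Euclidean algorithm, recording each quotient:
755 = 7·102 + 41, so a_0 = 7
102 = 2·41 + 20, so a_1 = 2
41 = 2·20 + 1, so a_2 = 2
20 = 20·1 + 0, so a_3 = 20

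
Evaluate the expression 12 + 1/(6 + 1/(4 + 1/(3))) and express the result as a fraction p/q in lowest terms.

985/81

a_0 = 12: 12/1
a_1 = 6: 73/6
a_2 = 4: 304/25
a_3 = 3: 985/81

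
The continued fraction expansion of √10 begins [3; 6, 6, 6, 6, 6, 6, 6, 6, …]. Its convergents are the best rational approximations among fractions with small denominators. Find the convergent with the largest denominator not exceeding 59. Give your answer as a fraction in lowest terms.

117/37

List convergents until the denominator exceeds the bound:
a_0 = 3: 3/1  (≤ bound)
a_1 = 6: 19/6  (≤ bound)
a_2 = 6: 117/37  (≤ bound)
a_3 = 6: 721/228  (> 59, stop)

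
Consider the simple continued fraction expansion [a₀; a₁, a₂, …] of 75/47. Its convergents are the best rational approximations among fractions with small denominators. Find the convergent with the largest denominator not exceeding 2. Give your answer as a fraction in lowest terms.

3/2

a_0 = 1: 1/1  (≤ bound)
a_1 = 1: 2/1  (≤ bound)
a_2 = 1: 3/2  (≤ bound)
a_3 = 2: 8/5  (> 2, stop)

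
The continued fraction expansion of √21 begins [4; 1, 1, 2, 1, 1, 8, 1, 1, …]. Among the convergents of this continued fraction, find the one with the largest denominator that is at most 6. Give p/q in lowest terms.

23/5

a_0 = 4: 4/1  (≤ bound)
a_1 = 1: 5/1  (≤ bound)
a_2 = 1: 9/2  (≤ bound)
a_3 = 2: 23/5  (≤ bound)
a_4 = 1: 32/7  (> 6, stop)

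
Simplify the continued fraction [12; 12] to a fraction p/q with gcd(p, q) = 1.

Start with 12.
12 + 1/(12/1) = 12 + 1/12 = 145/12

145/12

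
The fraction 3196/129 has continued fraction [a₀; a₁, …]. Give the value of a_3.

2

3196 = 24·129 + 100, so a_0 = 24
129 = 1·100 + 29, so a_1 = 1
100 = 3·29 + 13, so a_2 = 3
29 = 2·13 + 3, so a_3 = 2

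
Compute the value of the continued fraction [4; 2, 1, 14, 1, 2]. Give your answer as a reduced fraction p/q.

Start with 2.
1 + 1/(2/1) = 1 + 1/2 = 3/2
14 + 1/(3/2) = 14 + 2/3 = 44/3
1 + 1/(44/3) = 1 + 3/44 = 47/44
2 + 1/(47/44) = 2 + 44/47 = 138/47
4 + 1/(138/47) = 4 + 47/138 = 599/138

599/138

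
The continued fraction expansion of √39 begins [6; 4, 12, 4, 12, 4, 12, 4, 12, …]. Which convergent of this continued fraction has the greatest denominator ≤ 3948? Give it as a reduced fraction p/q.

a_0 = 6: 6/1  (≤ bound)
a_1 = 4: 25/4  (≤ bound)
a_2 = 12: 306/49  (≤ bound)
a_3 = 4: 1249/200  (≤ bound)
a_4 = 12: 15294/2449  (≤ bound)
a_5 = 4: 62425/9996  (> 3948, stop)

15294/2449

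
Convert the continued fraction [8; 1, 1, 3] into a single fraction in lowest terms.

60/7

Work from the innermost term outward:
Start with 3.
1 + 1/(3/1) = 1 + 1/3 = 4/3
1 + 1/(4/3) = 1 + 3/4 = 7/4
8 + 1/(7/4) = 8 + 4/7 = 60/7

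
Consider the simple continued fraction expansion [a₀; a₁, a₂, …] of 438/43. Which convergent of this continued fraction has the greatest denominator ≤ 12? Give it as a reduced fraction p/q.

112/11

a_0 = 10: 10/1  (≤ bound)
a_1 = 5: 51/5  (≤ bound)
a_2 = 2: 112/11  (≤ bound)
a_3 = 1: 163/16  (> 12, stop)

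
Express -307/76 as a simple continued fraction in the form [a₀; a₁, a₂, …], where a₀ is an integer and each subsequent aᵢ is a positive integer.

[-5; 1, 24, 3]

-307 = -5·76 + 73, so a_0 = -5
76 = 1·73 + 3, so a_1 = 1
73 = 24·3 + 1, so a_2 = 24
3 = 3·1 + 0, so a_3 = 3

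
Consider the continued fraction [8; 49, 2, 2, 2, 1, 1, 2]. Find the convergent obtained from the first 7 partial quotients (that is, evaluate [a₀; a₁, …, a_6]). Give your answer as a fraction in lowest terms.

11493/1433

a_0 = 8: 8/1
a_1 = 49: 393/49
a_2 = 2: 794/99
a_3 = 2: 1981/247
a_4 = 2: 4756/593
a_5 = 1: 6737/840
a_6 = 1: 11493/1433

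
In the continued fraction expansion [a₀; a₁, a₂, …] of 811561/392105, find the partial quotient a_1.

811561 ÷ 392105 → quotient 2, remainder 27351
392105 ÷ 27351 → quotient 14, remainder 9191

14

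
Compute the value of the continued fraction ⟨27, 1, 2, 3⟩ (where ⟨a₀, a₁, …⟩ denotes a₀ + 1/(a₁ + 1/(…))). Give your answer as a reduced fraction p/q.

277/10

Start with 3.
2 + 1/(3/1) = 2 + 1/3 = 7/3
1 + 1/(7/3) = 1 + 3/7 = 10/7
27 + 1/(10/7) = 27 + 7/10 = 277/10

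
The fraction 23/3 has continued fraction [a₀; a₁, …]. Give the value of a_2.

2

23 = 7·3 + 2, so a_0 = 7
3 = 1·2 + 1, so a_1 = 1
2 = 2·1 + 0, so a_2 = 2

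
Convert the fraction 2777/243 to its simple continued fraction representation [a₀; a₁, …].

[11; 2, 2, 1, 34]

2777 ÷ 243 → quotient 11, remainder 104
243 ÷ 104 → quotient 2, remainder 35
104 ÷ 35 → quotient 2, remainder 34
35 ÷ 34 → quotient 1, remainder 1
34 ÷ 1 → quotient 34, remainder 0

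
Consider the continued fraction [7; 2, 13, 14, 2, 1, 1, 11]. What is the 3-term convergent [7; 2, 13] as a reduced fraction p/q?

a_0 = 7: 7/1
a_1 = 2: 15/2
a_2 = 13: 202/27

202/27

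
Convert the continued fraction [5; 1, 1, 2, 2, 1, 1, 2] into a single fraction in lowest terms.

419/75

Starting at the tail and folding back:
Start with 2.
1 + 1/(2/1) = 1 + 1/2 = 3/2
1 + 1/(3/2) = 1 + 2/3 = 5/3
2 + 1/(5/3) = 2 + 3/5 = 13/5
2 + 1/(13/5) = 2 + 5/13 = 31/13
1 + 1/(31/13) = 1 + 13/31 = 44/31
1 + 1/(44/31) = 1 + 31/44 = 75/44
5 + 1/(75/44) = 5 + 44/75 = 419/75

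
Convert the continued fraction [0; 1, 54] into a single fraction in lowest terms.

Compute successive convergents:
a_0 = 0: 0/1
a_1 = 1: 1/1
a_2 = 54: 54/55

54/55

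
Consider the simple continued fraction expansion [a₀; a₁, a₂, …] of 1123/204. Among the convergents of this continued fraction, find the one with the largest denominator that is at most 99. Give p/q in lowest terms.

List convergents until the denominator exceeds the bound:
a_0 = 5: 5/1  (≤ bound)
a_1 = 1: 6/1  (≤ bound)
a_2 = 1: 11/2  (≤ bound)
a_3 = 50: 556/101  (> 99, stop)

11/2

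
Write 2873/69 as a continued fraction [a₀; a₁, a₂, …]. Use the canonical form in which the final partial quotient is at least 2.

⌊2873/69⌋ = 41, remainder 44
⌊69/44⌋ = 1, remainder 25
⌊44/25⌋ = 1, remainder 19
⌊25/19⌋ = 1, remainder 6
⌊19/6⌋ = 3, remainder 1
⌊6/1⌋ = 6, remainder 0

[41; 1, 1, 1, 3, 6]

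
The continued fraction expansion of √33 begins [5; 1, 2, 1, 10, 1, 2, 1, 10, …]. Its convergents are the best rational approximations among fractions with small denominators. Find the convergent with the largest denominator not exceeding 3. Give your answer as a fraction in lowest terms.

17/3

List convergents until the denominator exceeds the bound:
a_0 = 5: 5/1  (≤ bound)
a_1 = 1: 6/1  (≤ bound)
a_2 = 2: 17/3  (≤ bound)
a_3 = 1: 23/4  (> 3, stop)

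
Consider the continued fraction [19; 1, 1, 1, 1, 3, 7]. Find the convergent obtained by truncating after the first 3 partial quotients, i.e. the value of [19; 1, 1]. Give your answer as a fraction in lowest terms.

39/2

Start with 1.
1 + 1/(1/1) = 1 + 1/1 = 2/1
19 + 1/(2/1) = 19 + 1/2 = 39/2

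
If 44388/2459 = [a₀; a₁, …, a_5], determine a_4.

⌊44388/2459⌋ = 18, remainder 126
⌊2459/126⌋ = 19, remainder 65
⌊126/65⌋ = 1, remainder 61
⌊65/61⌋ = 1, remainder 4
⌊61/4⌋ = 15, remainder 1

15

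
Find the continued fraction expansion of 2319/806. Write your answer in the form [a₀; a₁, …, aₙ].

⌊2319/806⌋ = 2, remainder 707
⌊806/707⌋ = 1, remainder 99
⌊707/99⌋ = 7, remainder 14
⌊99/14⌋ = 7, remainder 1
⌊14/1⌋ = 14, remainder 0

[2; 1, 7, 7, 14]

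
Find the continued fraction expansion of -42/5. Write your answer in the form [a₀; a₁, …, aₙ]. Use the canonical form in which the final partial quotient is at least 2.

⌊-42/5⌋ = -9, remainder 3
⌊5/3⌋ = 1, remainder 2
⌊3/2⌋ = 1, remainder 1
⌊2/1⌋ = 2, remainder 0

[-9; 1, 1, 2]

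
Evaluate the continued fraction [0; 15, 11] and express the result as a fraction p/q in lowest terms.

11/166

Start with 11.
15 + 1/(11/1) = 15 + 1/11 = 166/11
0 + 1/(166/11) = 0 + 11/166 = 11/166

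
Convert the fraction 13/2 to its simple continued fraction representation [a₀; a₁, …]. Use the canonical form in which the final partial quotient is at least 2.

[6; 2]

Apply division with remainder until the remainder is 0:
⌊13/2⌋ = 6, remainder 1
⌊2/1⌋ = 2, remainder 0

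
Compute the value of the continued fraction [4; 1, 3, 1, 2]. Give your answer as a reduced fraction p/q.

67/14

Work from the innermost term outward:
Start with 2.
1 + 1/(2/1) = 1 + 1/2 = 3/2
3 + 1/(3/2) = 3 + 2/3 = 11/3
1 + 1/(11/3) = 1 + 3/11 = 14/11
4 + 1/(14/11) = 4 + 11/14 = 67/14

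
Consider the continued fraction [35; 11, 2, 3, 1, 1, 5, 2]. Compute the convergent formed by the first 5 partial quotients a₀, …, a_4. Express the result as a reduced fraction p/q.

3614/103

Start with 1.
3 + 1/(1/1) = 3 + 1/1 = 4/1
2 + 1/(4/1) = 2 + 1/4 = 9/4
11 + 1/(9/4) = 11 + 4/9 = 103/9
35 + 1/(103/9) = 35 + 9/103 = 3614/103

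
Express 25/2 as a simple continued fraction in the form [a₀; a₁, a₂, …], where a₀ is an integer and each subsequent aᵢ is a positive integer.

[12; 2]

Repeatedly divide and take the remainder:
25 ÷ 2 → quotient 12, remainder 1
2 ÷ 1 → quotient 2, remainder 0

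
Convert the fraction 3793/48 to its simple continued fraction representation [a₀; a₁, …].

[79; 48]

Run the Euclidean algorithm, recording each quotient:
⌊3793/48⌋ = 79, remainder 1
⌊48/1⌋ = 48, remainder 0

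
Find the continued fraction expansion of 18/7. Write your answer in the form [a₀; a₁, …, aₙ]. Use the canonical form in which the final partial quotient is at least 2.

[2; 1, 1, 3]

Apply division with remainder until the remainder is 0:
18 = 2·7 + 4, so a_0 = 2
7 = 1·4 + 3, so a_1 = 1
4 = 1·3 + 1, so a_2 = 1
3 = 3·1 + 0, so a_3 = 3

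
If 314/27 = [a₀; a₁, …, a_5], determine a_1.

314 ÷ 27 → quotient 11, remainder 17
27 ÷ 17 → quotient 1, remainder 10

1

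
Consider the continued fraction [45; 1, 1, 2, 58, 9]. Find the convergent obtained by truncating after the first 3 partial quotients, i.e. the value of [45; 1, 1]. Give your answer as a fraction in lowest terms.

Build up convergents one term at a time:
a_0 = 45: 45/1
a_1 = 1: 46/1
a_2 = 1: 91/2

91/2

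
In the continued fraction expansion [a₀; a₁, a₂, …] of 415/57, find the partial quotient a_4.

415 ÷ 57 → quotient 7, remainder 16
57 ÷ 16 → quotient 3, remainder 9
16 ÷ 9 → quotient 1, remainder 7
9 ÷ 7 → quotient 1, remainder 2
7 ÷ 2 → quotient 3, remainder 1

3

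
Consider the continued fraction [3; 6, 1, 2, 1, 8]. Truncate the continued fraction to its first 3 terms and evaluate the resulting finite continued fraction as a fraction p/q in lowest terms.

22/7

Collapse the nested fraction from the inside out:
Start with 1.
6 + 1/(1/1) = 6 + 1/1 = 7/1
3 + 1/(7/1) = 3 + 1/7 = 22/7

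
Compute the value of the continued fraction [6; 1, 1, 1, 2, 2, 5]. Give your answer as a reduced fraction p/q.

683/103

a_0 = 6: 6/1
a_1 = 1: 7/1
a_2 = 1: 13/2
a_3 = 1: 20/3
a_4 = 2: 53/8
a_5 = 2: 126/19
a_6 = 5: 683/103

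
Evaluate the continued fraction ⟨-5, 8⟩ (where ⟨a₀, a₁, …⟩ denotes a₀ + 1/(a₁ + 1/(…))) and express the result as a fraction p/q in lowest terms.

-39/8

Start with 8.
-5 + 1/(8/1) = -5 + 1/8 = -39/8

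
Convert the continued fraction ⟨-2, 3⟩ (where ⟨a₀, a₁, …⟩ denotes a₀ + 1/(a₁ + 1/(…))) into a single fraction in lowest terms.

-5/3

Start with 3.
-2 + 1/(3/1) = -2 + 1/3 = -5/3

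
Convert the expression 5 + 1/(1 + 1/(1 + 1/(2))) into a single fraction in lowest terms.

Use the convergent recurrence hₖ = aₖ·hₖ₋₁ + hₖ₋₂ (and likewise for the denominators kₖ):
a_0 = 5: 5/1
a_1 = 1: 6/1
a_2 = 1: 11/2
a_3 = 2: 28/5

28/5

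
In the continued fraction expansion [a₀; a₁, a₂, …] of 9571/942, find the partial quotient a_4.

Apply division with remainder until the remainder is 0:
9571 = 10·942 + 151, so a_0 = 10
942 = 6·151 + 36, so a_1 = 6
151 = 4·36 + 7, so a_2 = 4
36 = 5·7 + 1, so a_3 = 5
7 = 7·1 + 0, so a_4 = 7

7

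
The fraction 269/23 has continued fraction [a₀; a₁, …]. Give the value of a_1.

1

Apply division with remainder until the remainder is 0:
⌊269/23⌋ = 11, remainder 16
⌊23/16⌋ = 1, remainder 7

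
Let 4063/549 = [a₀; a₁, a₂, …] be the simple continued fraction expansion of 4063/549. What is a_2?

4063 = 7·549 + 220, so a_0 = 7
549 = 2·220 + 109, so a_1 = 2
220 = 2·109 + 2, so a_2 = 2

2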